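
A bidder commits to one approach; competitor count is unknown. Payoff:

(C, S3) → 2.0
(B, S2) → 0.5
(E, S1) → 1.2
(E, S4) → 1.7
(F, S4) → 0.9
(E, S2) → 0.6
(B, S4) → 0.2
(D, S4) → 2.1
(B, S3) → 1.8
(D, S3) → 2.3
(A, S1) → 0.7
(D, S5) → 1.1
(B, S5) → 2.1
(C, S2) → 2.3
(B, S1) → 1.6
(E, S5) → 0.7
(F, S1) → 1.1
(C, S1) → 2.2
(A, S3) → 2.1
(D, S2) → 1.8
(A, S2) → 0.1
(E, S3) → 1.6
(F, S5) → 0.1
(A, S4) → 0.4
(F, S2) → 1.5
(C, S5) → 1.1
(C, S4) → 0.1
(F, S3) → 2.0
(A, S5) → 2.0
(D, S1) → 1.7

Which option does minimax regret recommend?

Column bests: S1=2.2, S2=2.3, S3=2.3, S4=2.1, S5=2.1.
A regrets: 1.5, 2.2, 0.2, 1.7, 0.1 → max 2.2
B regrets: 0.6, 1.8, 0.5, 1.9, 0.0 → max 1.9
C regrets: 0.0, 0.0, 0.3, 2.0, 1.0 → max 2.0
D regrets: 0.5, 0.5, 0.0, 0.0, 1.0 → max 1.0
E regrets: 1.0, 1.7, 0.7, 0.4, 1.4 → max 1.7
F regrets: 1.1, 0.8, 0.3, 1.2, 2.0 → max 2.0
Smallest max regret = 1.0 → D.

D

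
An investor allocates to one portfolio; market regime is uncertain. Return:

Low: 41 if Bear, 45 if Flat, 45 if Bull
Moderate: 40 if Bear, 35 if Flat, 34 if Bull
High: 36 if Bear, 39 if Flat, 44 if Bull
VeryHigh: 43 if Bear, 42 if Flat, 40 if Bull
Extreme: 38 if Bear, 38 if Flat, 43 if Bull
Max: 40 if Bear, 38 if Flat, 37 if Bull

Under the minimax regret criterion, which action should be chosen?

Column bests: Bear=43, Flat=45, Bull=45.
Low regrets: 2, 0, 0 → max 2
Moderate regrets: 3, 10, 11 → max 11
High regrets: 7, 6, 1 → max 7
VeryHigh regrets: 0, 3, 5 → max 5
Extreme regrets: 5, 7, 2 → max 7
Max regrets: 3, 7, 8 → max 8
Smallest max regret = 2 → Low.

Low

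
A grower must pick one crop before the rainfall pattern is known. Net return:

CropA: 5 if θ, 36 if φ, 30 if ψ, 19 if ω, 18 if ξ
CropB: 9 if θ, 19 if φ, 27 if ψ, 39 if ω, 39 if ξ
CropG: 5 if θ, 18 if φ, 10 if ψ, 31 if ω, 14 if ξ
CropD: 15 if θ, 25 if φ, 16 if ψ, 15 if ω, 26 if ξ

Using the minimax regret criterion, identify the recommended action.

Column bests: θ=15, φ=36, ψ=30, ω=39, ξ=39.
CropA regrets: 10, 0, 0, 20, 21 → max 21
CropB regrets: 6, 17, 3, 0, 0 → max 17
CropG regrets: 10, 18, 20, 8, 25 → max 25
CropD regrets: 0, 11, 14, 24, 13 → max 24
Smallest max regret = 17 → CropB.

CropB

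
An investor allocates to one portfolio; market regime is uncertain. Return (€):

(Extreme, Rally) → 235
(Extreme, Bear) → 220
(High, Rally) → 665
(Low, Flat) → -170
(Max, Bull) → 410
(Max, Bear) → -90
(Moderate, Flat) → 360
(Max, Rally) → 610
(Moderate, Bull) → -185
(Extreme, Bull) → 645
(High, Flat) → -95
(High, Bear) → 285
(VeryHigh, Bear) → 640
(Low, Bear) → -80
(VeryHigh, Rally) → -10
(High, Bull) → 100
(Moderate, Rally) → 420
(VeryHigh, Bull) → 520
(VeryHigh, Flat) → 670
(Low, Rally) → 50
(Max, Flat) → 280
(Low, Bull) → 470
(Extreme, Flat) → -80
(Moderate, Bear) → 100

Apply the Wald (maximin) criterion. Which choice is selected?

Row minima: Low=-170, Moderate=-185, High=-95, VeryHigh=-10, Extreme=-80, Max=-90
Best worst-case = -10 → VeryHigh.

VeryHigh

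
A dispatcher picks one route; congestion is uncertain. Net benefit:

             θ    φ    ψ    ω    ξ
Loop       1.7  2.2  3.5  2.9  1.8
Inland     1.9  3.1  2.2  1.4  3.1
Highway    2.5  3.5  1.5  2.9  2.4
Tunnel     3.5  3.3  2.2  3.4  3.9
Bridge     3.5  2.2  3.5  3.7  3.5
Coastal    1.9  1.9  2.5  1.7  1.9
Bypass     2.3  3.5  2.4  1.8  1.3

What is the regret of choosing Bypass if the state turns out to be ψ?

Best payoff under ψ is 3.5.
Regret = 3.5 − 2.4 = 1.1.

1.1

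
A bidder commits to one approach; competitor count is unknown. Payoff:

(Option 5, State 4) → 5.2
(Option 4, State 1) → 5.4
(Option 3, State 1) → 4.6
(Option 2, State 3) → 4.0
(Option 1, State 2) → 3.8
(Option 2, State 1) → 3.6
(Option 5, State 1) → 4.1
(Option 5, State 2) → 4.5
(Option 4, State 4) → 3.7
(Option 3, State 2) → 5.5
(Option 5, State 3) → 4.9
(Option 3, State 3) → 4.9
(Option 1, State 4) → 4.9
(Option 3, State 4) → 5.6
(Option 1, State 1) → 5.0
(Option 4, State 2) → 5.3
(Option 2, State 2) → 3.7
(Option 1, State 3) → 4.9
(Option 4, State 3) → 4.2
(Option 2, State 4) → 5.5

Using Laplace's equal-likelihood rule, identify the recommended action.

Row averages: Option 1=4.65, Option 2=4.2, Option 3=5.15, Option 4=4.65, Option 5=4.675
Highest average = 5.15 → Option 3.

Option 3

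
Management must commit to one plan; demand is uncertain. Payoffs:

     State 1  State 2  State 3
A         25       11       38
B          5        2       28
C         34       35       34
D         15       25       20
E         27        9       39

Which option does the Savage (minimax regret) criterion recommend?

C

Column bests: State 1=34, State 2=35, State 3=39.
A regrets: 9, 24, 1 → max 24
B regrets: 29, 33, 11 → max 33
C regrets: 0, 0, 5 → max 5
D regrets: 19, 10, 19 → max 19
E regrets: 7, 26, 0 → max 26
Smallest max regret = 5 → C.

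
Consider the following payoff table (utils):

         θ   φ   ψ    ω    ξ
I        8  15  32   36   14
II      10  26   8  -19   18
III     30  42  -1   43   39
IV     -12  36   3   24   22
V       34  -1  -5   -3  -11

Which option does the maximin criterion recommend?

Row minima: I=8, II=-19, III=-1, IV=-12, V=-11
Best worst-case = 8 → I.

I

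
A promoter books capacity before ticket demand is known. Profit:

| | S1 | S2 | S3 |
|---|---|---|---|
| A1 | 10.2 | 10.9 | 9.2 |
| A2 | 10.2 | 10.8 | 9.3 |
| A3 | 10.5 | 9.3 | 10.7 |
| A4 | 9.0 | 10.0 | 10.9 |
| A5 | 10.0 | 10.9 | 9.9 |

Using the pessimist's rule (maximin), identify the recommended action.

A5

Row minima: A1=9.2, A2=9.3, A3=9.3, A4=9.0, A5=9.9
Best worst-case = 9.9 → A5.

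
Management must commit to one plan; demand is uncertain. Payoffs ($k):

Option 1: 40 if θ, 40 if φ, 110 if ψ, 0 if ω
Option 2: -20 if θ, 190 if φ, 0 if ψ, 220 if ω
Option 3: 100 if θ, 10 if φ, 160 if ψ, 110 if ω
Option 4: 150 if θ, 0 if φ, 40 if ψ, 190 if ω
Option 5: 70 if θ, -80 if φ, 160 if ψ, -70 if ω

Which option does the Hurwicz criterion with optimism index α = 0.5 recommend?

Option 1: 0.5·110 + 0.5·0 = 55
Option 2: 0.5·220 + 0.5·(-20) = 100
Option 3: 0.5·160 + 0.5·10 = 85
Option 4: 0.5·190 + 0.5·0 = 95
Option 5: 0.5·160 + 0.5·(-80) = 40
Highest Hurwicz score = 100 → Option 2.

Option 2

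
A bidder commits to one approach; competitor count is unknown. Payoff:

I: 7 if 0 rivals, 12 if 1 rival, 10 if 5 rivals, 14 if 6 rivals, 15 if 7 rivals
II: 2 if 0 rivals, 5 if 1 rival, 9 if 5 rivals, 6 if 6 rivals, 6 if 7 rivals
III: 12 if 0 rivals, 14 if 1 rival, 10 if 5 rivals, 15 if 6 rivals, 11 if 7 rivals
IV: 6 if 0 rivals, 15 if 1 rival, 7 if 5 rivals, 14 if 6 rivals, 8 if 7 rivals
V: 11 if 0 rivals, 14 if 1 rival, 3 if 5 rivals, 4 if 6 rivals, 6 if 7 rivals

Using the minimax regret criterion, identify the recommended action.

III

Column bests: 0 rivals=12, 1 rival=15, 5 rivals=10, 6 rivals=15, 7 rivals=15.
I regrets: 5, 3, 0, 1, 0 → max 5
II regrets: 10, 10, 1, 9, 9 → max 10
III regrets: 0, 1, 0, 0, 4 → max 4
IV regrets: 6, 0, 3, 1, 7 → max 7
V regrets: 1, 1, 7, 11, 9 → max 11
Smallest max regret = 4 → III.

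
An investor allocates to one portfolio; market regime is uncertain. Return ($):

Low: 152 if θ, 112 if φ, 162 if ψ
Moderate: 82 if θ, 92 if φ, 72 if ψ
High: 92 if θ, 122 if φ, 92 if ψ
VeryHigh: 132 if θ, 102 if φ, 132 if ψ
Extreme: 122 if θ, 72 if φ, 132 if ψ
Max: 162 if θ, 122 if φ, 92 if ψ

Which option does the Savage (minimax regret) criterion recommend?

Low

Column bests: θ=162, φ=122, ψ=162.
Low regrets: 10, 10, 0 → max 10
Moderate regrets: 80, 30, 90 → max 90
High regrets: 70, 0, 70 → max 70
VeryHigh regrets: 30, 20, 30 → max 30
Extreme regrets: 40, 50, 30 → max 50
Max regrets: 0, 0, 70 → max 70
Smallest max regret = 10 → Low.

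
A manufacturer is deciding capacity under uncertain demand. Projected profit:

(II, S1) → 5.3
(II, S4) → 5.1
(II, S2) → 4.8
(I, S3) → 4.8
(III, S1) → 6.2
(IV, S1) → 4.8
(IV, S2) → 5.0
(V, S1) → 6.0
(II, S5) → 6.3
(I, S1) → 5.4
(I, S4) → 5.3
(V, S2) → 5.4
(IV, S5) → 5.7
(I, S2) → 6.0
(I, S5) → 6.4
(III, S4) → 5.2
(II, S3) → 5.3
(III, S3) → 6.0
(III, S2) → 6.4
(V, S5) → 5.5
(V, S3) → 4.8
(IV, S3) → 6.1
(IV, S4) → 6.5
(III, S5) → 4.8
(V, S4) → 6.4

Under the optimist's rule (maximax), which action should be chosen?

Row maxima: I=6.4, II=6.3, III=6.4, IV=6.5, V=6.4
Best best-case = 6.5 → IV.

IV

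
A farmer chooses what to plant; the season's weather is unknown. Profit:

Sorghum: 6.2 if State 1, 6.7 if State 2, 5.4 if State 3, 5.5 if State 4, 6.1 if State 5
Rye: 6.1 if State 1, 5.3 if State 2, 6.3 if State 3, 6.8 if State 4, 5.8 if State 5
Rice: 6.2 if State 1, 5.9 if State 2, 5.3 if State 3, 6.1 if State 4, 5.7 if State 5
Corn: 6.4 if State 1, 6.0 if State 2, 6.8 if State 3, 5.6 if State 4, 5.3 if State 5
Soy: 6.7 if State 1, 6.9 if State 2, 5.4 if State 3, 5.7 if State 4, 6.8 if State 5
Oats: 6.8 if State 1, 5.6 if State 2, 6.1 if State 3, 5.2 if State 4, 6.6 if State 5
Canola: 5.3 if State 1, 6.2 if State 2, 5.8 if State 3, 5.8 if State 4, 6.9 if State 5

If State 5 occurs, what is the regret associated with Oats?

Best payoff under State 5 is 6.9.
Regret = 6.9 − 6.6 = 0.3.

0.3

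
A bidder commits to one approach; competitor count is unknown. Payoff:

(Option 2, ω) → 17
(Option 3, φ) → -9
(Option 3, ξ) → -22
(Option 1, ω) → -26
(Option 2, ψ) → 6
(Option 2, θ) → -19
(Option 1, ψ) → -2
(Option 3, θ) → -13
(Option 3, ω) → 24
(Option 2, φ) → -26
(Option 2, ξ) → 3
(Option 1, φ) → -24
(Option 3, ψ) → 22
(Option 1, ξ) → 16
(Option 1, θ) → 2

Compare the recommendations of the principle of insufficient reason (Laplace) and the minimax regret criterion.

laplace → Option 3; minimax regret → Option 2 (disagree)

Row averages: Option 1=-6.8, Option 2=-3.8, Option 3=0.4
Highest average = 0.4 → Option 3.
Column bests: θ=2, φ=-9, ψ=22, ω=24, ξ=16.
Option 1 regrets: 0, 15, 24, 50, 0 → max 50
Option 2 regrets: 21, 17, 16, 7, 13 → max 21
Option 3 regrets: 15, 0, 0, 0, 38 → max 38
Smallest max regret = 21 → Option 2.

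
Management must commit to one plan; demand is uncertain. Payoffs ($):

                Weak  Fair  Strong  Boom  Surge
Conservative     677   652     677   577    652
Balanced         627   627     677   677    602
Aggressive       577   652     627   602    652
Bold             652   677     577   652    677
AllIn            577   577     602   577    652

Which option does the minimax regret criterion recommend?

Column bests: Weak=677, Fair=677, Strong=677, Boom=677, Surge=677.
Conservative regrets: 0, 25, 0, 100, 25 → max 100
Balanced regrets: 50, 50, 0, 0, 75 → max 75
Aggressive regrets: 100, 25, 50, 75, 25 → max 100
Bold regrets: 25, 0, 100, 25, 0 → max 100
AllIn regrets: 100, 100, 75, 100, 25 → max 100
Smallest max regret = 75 → Balanced.

Balanced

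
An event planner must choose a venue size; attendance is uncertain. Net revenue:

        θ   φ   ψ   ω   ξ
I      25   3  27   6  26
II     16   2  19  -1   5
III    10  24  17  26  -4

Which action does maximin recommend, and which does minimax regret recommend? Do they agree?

maximin → I; minimax regret → I (agree)

Row minima: I=3, II=-1, III=-4
Best worst-case = 3 → I.
Column bests: θ=25, φ=24, ψ=27, ω=26, ξ=26.
I regrets: 0, 21, 0, 20, 0 → max 21
II regrets: 9, 22, 8, 27, 21 → max 27
III regrets: 15, 0, 10, 0, 30 → max 30
Smallest max regret = 21 → I.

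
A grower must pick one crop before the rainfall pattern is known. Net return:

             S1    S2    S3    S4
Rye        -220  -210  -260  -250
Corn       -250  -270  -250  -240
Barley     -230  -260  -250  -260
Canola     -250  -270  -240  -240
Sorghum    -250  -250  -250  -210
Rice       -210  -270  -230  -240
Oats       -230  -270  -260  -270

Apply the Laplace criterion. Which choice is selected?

Rye

Row averages: Rye=-235, Corn=-252.5, Barley=-250, Canola=-250, Sorghum=-240, Rice=-237.5, Oats=-257.5
Highest average = -235 → Rye.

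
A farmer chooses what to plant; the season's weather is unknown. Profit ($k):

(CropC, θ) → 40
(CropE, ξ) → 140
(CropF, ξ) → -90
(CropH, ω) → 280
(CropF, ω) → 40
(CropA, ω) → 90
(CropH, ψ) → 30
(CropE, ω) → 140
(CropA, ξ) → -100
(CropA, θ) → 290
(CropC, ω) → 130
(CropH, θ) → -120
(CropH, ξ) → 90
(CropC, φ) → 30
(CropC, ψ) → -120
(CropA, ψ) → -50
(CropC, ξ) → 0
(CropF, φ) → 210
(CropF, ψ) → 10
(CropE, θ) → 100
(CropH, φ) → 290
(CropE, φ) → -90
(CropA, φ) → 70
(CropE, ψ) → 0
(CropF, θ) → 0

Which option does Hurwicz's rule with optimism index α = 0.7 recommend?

CropA: 0.7·290 + 0.3·(-100) = 173
CropH: 0.7·290 + 0.3·(-120) = 167
CropC: 0.7·130 + 0.3·(-120) = 55
CropF: 0.7·210 + 0.3·(-90) = 120
CropE: 0.7·140 + 0.3·(-90) = 71
Highest Hurwicz score = 173 → CropA.

CropA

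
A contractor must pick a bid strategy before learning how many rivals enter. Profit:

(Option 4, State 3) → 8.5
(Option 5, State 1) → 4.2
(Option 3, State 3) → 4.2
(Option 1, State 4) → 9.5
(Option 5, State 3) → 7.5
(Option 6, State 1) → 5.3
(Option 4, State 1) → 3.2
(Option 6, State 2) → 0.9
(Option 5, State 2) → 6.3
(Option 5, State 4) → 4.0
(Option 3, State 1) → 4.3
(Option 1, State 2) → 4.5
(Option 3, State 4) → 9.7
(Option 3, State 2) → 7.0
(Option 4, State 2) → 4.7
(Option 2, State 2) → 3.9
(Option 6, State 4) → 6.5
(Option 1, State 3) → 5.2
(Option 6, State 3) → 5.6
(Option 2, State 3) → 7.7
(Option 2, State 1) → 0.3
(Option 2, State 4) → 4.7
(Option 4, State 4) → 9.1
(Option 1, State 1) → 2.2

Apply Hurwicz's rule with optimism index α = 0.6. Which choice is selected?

Option 3

Option 1: 0.6·9.5 + 0.4·2.2 = 6.58
Option 2: 0.6·7.7 + 0.4·0.3 = 4.74
Option 3: 0.6·9.7 + 0.4·4.2 = 7.5
Option 4: 0.6·9.1 + 0.4·3.2 = 6.74
Option 5: 0.6·7.5 + 0.4·4.0 = 6.1
Option 6: 0.6·6.5 + 0.4·0.9 = 4.26
Highest Hurwicz score = 7.5 → Option 3.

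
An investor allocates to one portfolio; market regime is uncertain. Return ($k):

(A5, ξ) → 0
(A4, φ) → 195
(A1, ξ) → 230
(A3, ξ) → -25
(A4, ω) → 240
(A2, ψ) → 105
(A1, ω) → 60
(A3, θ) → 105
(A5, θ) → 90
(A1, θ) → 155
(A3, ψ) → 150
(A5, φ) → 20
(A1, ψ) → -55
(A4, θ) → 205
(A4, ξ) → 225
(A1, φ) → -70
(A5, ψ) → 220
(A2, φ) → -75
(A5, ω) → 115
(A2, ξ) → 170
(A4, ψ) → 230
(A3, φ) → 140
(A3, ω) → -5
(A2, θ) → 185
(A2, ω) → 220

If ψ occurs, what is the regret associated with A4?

Best payoff under ψ is 230.
Regret = 230 − 230 = 0.

0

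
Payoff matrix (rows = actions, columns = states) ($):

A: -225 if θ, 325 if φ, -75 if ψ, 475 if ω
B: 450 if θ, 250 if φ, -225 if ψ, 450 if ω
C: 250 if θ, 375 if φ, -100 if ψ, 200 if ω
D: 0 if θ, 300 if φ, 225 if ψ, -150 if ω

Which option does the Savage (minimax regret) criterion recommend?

C

Column bests: θ=450, φ=375, ψ=225, ω=475.
A regrets: 675, 50, 300, 0 → max 675
B regrets: 0, 125, 450, 25 → max 450
C regrets: 200, 0, 325, 275 → max 325
D regrets: 450, 75, 0, 625 → max 625
Smallest max regret = 325 → C.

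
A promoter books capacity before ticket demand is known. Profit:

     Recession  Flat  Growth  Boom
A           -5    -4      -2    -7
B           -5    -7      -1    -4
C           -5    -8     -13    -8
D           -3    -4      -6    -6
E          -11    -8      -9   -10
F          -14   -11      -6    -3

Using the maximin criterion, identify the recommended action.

Row minima: A=-7, B=-7, C=-13, D=-6, E=-11, F=-14
Best worst-case = -6 → D.

D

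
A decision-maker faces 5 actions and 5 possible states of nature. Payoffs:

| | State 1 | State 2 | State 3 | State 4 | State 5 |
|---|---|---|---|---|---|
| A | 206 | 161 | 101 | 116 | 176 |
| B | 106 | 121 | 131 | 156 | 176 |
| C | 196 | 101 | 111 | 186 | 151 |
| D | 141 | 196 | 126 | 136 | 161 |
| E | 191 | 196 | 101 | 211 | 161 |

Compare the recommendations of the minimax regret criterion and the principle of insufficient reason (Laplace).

minimax regret → E; laplace → E (agree)

Column bests: State 1=206, State 2=196, State 3=131, State 4=211, State 5=176.
A regrets: 0, 35, 30, 95, 0 → max 95
B regrets: 100, 75, 0, 55, 0 → max 100
C regrets: 10, 95, 20, 25, 25 → max 95
D regrets: 65, 0, 5, 75, 15 → max 75
E regrets: 15, 0, 30, 0, 15 → max 30
Smallest max regret = 30 → E.
Row averages: A=152, B=138, C=149, D=152, E=172
Highest average = 172 → E.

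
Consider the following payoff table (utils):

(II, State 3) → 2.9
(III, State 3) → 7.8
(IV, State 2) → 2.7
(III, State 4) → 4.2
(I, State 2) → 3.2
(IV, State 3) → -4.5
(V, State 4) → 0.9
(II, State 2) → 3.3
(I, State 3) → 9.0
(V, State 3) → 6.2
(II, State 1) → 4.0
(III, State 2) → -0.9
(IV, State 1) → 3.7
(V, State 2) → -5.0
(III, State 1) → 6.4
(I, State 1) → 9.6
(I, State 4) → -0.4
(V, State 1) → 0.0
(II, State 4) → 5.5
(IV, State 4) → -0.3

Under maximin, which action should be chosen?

Row minima: I=-0.4, II=2.9, III=-0.9, IV=-4.5, V=-5.0
Best worst-case = 2.9 → II.

II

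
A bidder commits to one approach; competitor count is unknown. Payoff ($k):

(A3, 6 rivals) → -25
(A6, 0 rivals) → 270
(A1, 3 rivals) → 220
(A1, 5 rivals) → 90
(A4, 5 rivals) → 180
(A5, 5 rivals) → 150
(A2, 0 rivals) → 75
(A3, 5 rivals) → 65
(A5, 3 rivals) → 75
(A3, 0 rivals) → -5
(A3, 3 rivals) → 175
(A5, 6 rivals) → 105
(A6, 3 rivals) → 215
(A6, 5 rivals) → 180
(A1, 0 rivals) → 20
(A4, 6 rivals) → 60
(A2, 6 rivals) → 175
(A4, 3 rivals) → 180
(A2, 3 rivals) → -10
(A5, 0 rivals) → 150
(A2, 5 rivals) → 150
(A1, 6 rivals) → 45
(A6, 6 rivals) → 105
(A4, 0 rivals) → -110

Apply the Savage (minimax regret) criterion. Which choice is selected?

A6

Column bests: 0 rivals=270, 3 rivals=220, 5 rivals=180, 6 rivals=175.
A1 regrets: 250, 0, 90, 130 → max 250
A2 regrets: 195, 230, 30, 0 → max 230
A3 regrets: 275, 45, 115, 200 → max 275
A4 regrets: 380, 40, 0, 115 → max 380
A5 regrets: 120, 145, 30, 70 → max 145
A6 regrets: 0, 5, 0, 70 → max 70
Smallest max regret = 70 → A6.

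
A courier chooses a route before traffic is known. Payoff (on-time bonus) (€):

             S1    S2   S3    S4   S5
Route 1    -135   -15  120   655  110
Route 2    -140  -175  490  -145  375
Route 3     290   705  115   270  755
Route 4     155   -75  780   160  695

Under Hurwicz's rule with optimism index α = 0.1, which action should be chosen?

Route 3

Route 1: 0.1·655 + 0.9·(-135) = -56
Route 2: 0.1·490 + 0.9·(-175) = -108.5
Route 3: 0.1·755 + 0.9·115 = 179
Route 4: 0.1·780 + 0.9·(-75) = 10.5
Highest Hurwicz score = 179 → Route 3.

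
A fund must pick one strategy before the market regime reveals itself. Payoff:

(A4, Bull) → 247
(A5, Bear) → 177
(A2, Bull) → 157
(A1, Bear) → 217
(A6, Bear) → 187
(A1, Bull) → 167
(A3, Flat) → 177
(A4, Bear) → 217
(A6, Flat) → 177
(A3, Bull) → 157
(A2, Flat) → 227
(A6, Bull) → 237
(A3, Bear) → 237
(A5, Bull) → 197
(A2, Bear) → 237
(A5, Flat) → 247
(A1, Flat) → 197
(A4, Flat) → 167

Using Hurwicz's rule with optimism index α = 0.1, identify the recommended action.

A1: 0.1·217 + 0.9·167 = 172
A2: 0.1·237 + 0.9·157 = 165
A3: 0.1·237 + 0.9·157 = 165
A4: 0.1·247 + 0.9·167 = 175
A5: 0.1·247 + 0.9·177 = 184
A6: 0.1·237 + 0.9·177 = 183
Highest Hurwicz score = 184 → A5.

A5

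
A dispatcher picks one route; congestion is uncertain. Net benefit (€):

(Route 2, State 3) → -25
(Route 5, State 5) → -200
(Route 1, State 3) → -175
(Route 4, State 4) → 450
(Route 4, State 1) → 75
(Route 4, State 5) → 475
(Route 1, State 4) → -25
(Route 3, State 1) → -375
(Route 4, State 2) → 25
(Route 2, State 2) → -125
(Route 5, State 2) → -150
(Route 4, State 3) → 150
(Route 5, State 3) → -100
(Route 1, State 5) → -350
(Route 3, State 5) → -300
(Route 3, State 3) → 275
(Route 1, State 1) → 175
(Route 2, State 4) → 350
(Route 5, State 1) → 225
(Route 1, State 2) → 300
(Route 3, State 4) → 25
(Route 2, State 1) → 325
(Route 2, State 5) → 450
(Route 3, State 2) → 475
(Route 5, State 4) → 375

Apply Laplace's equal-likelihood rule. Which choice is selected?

Route 4

Row averages: Route 1=-15, Route 2=195, Route 3=20, Route 4=235, Route 5=30
Highest average = 235 → Route 4.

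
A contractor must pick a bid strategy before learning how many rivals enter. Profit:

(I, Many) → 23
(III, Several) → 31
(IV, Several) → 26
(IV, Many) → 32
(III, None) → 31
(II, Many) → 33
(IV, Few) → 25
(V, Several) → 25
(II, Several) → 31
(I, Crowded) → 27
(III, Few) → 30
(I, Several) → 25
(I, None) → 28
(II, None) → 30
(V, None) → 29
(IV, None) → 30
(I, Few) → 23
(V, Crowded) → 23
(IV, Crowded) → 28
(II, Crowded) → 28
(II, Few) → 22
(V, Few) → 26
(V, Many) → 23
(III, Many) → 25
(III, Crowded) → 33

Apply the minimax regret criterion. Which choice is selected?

IV

Column bests: None=31, Few=30, Several=31, Many=33, Crowded=33.
I regrets: 3, 7, 6, 10, 6 → max 10
II regrets: 1, 8, 0, 0, 5 → max 8
III regrets: 0, 0, 0, 8, 0 → max 8
IV regrets: 1, 5, 5, 1, 5 → max 5
V regrets: 2, 4, 6, 10, 10 → max 10
Smallest max regret = 5 → IV.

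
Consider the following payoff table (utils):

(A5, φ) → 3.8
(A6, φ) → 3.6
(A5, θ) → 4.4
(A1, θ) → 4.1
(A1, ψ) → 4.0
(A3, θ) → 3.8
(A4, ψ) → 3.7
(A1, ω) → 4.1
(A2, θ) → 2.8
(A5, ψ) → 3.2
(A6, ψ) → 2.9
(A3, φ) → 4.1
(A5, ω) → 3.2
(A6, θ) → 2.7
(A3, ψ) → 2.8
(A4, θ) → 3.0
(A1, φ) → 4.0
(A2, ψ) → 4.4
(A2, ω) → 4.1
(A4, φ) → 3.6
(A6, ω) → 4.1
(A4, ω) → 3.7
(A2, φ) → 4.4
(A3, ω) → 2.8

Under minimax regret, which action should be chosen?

A1

Column bests: θ=4.4, φ=4.4, ψ=4.4, ω=4.1.
A1 regrets: 0.3, 0.4, 0.4, 0.0 → max 0.4
A2 regrets: 1.6, 0.0, 0.0, 0.0 → max 1.6
A3 regrets: 0.6, 0.3, 1.6, 1.3 → max 1.6
A4 regrets: 1.4, 0.8, 0.7, 0.4 → max 1.4
A5 regrets: 0.0, 0.6, 1.2, 0.9 → max 1.2
A6 regrets: 1.7, 0.8, 1.5, 0.0 → max 1.7
Smallest max regret = 0.4 → A1.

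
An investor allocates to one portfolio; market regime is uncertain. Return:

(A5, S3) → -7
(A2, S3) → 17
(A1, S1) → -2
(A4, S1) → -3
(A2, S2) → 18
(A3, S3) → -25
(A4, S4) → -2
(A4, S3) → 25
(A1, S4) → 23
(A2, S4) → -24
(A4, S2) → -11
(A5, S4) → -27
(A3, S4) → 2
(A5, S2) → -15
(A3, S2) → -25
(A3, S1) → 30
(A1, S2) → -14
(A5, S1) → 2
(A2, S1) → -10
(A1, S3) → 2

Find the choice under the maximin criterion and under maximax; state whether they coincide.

Row minima: A1=-14, A2=-24, A3=-25, A4=-11, A5=-27
Best worst-case = -11 → A4.
Row maxima: A1=23, A2=18, A3=30, A4=25, A5=2
Best best-case = 30 → A3.

maximin → A4; maximax → A3 (disagree)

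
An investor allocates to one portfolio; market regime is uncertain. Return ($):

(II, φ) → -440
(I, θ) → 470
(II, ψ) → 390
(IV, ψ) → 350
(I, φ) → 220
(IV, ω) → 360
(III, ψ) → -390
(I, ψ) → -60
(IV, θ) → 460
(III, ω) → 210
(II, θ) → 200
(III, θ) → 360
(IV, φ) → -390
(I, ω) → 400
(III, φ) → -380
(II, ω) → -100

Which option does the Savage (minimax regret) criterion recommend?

Column bests: θ=470, φ=220, ψ=390, ω=400.
I regrets: 0, 0, 450, 0 → max 450
II regrets: 270, 660, 0, 500 → max 660
III regrets: 110, 600, 780, 190 → max 780
IV regrets: 10, 610, 40, 40 → max 610
Smallest max regret = 450 → I.

I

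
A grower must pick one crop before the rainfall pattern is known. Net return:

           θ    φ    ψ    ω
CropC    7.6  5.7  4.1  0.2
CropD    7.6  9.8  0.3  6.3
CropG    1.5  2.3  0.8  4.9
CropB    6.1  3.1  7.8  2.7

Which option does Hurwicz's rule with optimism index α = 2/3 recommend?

CropD

CropC: 2/3·7.6 + 1/3·0.2 = 77/15
CropD: 2/3·9.8 + 1/3·0.3 = 199/30
CropG: 2/3·4.9 + 1/3·0.8 = 53/15
CropB: 2/3·7.8 + 1/3·2.7 = 6.1
Highest Hurwicz score = 199/30 → CropD.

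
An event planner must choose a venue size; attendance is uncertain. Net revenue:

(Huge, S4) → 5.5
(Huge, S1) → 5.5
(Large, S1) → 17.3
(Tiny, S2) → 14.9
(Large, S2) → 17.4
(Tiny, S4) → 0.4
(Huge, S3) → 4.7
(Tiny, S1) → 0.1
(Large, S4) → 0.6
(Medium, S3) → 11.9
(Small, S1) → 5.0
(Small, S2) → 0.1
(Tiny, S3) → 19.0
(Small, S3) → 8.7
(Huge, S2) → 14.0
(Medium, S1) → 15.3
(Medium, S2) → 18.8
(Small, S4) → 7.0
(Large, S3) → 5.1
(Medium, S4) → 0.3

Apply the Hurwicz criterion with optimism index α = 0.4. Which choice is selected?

Tiny: 0.4·19.0 + 0.6·0.1 = 7.66
Small: 0.4·8.7 + 0.6·0.1 = 3.54
Medium: 0.4·18.8 + 0.6·0.3 = 7.7
Large: 0.4·17.4 + 0.6·0.6 = 7.32
Huge: 0.4·14.0 + 0.6·4.7 = 8.42
Highest Hurwicz score = 8.42 → Huge.

Huge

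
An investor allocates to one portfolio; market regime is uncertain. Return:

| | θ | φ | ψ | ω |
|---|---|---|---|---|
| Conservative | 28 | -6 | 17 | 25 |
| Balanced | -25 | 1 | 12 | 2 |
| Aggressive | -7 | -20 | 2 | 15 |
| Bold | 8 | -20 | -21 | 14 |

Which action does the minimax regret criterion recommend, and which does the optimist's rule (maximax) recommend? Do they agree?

minimax regret → Conservative; maximax → Conservative (agree)

Column bests: θ=28, φ=1, ψ=17, ω=25.
Conservative regrets: 0, 7, 0, 0 → max 7
Balanced regrets: 53, 0, 5, 23 → max 53
Aggressive regrets: 35, 21, 15, 10 → max 35
Bold regrets: 20, 21, 38, 11 → max 38
Smallest max regret = 7 → Conservative.
Row maxima: Conservative=28, Balanced=12, Aggressive=15, Bold=14
Best best-case = 28 → Conservative.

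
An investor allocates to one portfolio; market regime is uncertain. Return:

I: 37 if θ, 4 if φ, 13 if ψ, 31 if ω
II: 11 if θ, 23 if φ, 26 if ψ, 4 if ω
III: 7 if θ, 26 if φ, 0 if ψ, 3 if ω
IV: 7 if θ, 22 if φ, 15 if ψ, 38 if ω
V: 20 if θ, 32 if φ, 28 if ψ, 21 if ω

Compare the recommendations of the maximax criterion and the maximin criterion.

Row maxima: I=37, II=26, III=26, IV=38, V=32
Best best-case = 38 → IV.
Row minima: I=4, II=4, III=0, IV=7, V=20
Best worst-case = 20 → V.

maximax → IV; maximin → V (disagree)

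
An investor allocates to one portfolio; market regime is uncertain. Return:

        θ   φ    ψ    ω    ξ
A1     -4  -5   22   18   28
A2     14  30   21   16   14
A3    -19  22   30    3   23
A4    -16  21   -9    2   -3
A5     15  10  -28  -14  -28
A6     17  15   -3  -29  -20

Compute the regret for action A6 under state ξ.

48

Best payoff under ξ is 28.
Regret = 28 − (-20) = 48.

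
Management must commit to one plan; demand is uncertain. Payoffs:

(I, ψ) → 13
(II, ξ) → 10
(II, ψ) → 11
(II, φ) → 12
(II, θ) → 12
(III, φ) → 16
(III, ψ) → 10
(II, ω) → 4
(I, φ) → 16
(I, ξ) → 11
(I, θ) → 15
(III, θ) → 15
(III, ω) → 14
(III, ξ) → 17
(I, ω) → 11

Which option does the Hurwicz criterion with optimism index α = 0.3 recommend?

I

I: 0.3·16 + 0.7·11 = 12.5
II: 0.3·12 + 0.7·4 = 6.4
III: 0.3·17 + 0.7·10 = 12.1
Highest Hurwicz score = 12.5 → I.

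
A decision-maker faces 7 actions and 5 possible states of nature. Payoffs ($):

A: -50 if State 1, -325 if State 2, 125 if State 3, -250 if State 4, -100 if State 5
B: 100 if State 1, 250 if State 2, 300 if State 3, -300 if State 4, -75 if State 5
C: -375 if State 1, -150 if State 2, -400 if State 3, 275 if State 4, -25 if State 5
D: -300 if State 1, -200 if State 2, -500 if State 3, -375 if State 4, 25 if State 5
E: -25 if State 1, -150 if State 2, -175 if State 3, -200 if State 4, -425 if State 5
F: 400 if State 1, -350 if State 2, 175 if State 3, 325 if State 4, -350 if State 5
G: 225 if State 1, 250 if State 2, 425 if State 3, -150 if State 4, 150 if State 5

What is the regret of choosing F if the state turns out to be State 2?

Best payoff under State 2 is 250.
Regret = 250 − (-350) = 600.

600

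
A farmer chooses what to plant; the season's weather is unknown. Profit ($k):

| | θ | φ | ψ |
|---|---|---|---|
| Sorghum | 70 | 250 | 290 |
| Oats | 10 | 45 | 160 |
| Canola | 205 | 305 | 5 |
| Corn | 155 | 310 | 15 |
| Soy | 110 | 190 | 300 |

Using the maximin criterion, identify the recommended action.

Soy

Row minima: Sorghum=70, Oats=10, Canola=5, Corn=15, Soy=110
Best worst-case = 110 → Soy.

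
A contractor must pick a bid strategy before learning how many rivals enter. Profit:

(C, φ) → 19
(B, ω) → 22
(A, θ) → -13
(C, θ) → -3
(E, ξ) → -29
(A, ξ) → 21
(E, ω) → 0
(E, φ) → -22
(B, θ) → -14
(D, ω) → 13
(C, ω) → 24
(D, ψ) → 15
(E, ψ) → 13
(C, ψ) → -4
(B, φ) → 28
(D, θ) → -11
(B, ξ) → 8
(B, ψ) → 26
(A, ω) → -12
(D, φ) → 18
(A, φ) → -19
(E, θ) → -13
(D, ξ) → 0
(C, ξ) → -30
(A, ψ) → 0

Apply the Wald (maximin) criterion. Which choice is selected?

Row minima: A=-19, B=-14, C=-30, D=-11, E=-29
Best worst-case = -11 → D.

D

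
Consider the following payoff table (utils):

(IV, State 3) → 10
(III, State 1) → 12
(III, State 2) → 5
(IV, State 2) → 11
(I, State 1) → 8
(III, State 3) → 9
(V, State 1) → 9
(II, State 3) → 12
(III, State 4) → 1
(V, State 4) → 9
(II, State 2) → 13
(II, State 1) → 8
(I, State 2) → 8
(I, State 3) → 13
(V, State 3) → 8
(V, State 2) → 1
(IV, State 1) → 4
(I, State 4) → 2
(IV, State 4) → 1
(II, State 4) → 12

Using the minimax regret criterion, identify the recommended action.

Column bests: State 1=12, State 2=13, State 3=13, State 4=12.
I regrets: 4, 5, 0, 10 → max 10
II regrets: 4, 0, 1, 0 → max 4
III regrets: 0, 8, 4, 11 → max 11
IV regrets: 8, 2, 3, 11 → max 11
V regrets: 3, 12, 5, 3 → max 12
Smallest max regret = 4 → II.

II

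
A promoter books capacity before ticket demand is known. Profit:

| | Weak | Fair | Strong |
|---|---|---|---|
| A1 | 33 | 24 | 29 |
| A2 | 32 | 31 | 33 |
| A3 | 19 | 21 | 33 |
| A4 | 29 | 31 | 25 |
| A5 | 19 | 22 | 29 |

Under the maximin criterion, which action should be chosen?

Row minima: A1=24, A2=31, A3=19, A4=25, A5=19
Best worst-case = 31 → A2.

A2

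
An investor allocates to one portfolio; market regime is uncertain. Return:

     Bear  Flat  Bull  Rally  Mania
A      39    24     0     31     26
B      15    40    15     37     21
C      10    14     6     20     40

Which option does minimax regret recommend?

Column bests: Bear=39, Flat=40, Bull=15, Rally=37, Mania=40.
A regrets: 0, 16, 15, 6, 14 → max 16
B regrets: 24, 0, 0, 0, 19 → max 24
C regrets: 29, 26, 9, 17, 0 → max 29
Smallest max regret = 16 → A.

A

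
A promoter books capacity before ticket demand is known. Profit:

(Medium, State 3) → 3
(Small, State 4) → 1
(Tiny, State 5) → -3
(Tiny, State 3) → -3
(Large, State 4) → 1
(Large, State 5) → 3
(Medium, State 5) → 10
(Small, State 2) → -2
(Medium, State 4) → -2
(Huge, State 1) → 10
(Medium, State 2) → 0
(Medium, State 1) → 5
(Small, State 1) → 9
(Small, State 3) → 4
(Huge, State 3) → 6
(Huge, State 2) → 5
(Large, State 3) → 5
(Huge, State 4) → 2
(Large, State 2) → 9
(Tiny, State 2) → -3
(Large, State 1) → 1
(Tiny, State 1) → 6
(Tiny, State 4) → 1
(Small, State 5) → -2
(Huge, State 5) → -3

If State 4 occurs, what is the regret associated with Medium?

Best payoff under State 4 is 2.
Regret = 2 − (-2) = 4.

4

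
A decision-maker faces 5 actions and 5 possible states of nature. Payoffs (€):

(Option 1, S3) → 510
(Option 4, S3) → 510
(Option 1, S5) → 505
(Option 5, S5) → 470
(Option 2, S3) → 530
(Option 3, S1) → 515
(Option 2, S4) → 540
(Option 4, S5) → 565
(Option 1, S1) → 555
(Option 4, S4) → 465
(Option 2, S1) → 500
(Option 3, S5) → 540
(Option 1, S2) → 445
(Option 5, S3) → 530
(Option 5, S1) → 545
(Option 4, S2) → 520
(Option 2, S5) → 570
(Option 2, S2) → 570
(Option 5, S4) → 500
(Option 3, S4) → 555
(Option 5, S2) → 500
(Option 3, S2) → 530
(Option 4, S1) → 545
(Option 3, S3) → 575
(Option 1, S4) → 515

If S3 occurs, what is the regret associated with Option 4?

Best payoff under S3 is 575.
Regret = 575 − 510 = 65.

65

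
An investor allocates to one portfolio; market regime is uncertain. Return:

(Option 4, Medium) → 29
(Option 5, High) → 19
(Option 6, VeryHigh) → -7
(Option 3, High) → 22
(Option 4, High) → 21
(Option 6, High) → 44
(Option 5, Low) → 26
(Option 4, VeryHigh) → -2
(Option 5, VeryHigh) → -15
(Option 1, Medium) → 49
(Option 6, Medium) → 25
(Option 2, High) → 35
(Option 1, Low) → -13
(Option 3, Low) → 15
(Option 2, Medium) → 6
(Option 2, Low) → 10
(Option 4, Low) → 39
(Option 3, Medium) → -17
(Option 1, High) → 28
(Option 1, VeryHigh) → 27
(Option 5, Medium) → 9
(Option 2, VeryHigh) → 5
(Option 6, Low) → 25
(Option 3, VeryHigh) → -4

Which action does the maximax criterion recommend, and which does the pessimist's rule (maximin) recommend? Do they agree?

Row maxima: Option 1=49, Option 2=35, Option 3=22, Option 4=39, Option 5=26, Option 6=44
Best best-case = 49 → Option 1.
Row minima: Option 1=-13, Option 2=5, Option 3=-17, Option 4=-2, Option 5=-15, Option 6=-7
Best worst-case = 5 → Option 2.

maximax → Option 1; maximin → Option 2 (disagree)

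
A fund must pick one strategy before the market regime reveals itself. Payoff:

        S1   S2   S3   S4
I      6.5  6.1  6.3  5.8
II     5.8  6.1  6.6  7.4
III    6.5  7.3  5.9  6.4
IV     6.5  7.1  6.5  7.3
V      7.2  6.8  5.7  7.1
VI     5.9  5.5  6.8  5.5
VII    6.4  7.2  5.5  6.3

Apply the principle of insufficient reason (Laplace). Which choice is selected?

Row averages: I=6.175, II=6.475, III=6.525, IV=6.85, V=6.7, VI=5.925, VII=6.35
Highest average = 6.85 → IV.

IV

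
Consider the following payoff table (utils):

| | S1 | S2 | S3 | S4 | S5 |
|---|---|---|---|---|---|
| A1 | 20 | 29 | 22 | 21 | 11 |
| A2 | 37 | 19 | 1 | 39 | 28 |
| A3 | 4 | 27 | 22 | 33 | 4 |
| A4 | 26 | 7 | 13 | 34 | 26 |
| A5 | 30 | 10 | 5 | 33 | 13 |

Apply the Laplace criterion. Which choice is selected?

Row averages: A1=20.6, A2=24.8, A3=18, A4=21.2, A5=18.2
Highest average = 24.8 → A2.

A2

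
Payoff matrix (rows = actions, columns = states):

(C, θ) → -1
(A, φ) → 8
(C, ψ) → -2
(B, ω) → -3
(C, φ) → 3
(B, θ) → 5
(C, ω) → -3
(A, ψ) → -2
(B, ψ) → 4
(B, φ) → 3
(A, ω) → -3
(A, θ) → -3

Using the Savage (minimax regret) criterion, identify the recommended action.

Column bests: θ=5, φ=8, ψ=4, ω=-3.
A regrets: 8, 0, 6, 0 → max 8
B regrets: 0, 5, 0, 0 → max 5
C regrets: 6, 5, 6, 0 → max 6
Smallest max regret = 5 → B.

B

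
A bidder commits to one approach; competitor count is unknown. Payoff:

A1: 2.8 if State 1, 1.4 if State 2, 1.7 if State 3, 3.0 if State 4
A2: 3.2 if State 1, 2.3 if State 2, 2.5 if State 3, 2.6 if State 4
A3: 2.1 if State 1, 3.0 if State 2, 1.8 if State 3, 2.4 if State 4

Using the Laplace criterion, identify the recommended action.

A2

Row averages: A1=2.225, A2=2.65, A3=2.325
Highest average = 2.65 → A2.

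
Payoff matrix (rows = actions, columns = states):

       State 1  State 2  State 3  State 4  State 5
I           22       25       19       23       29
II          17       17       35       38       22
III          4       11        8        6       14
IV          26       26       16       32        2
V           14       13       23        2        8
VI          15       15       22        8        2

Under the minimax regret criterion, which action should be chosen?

Column bests: State 1=26, State 2=26, State 3=35, State 4=38, State 5=29.
I regrets: 4, 1, 16, 15, 0 → max 16
II regrets: 9, 9, 0, 0, 7 → max 9
III regrets: 22, 15, 27, 32, 15 → max 32
IV regrets: 0, 0, 19, 6, 27 → max 27
V regrets: 12, 13, 12, 36, 21 → max 36
VI regrets: 11, 11, 13, 30, 27 → max 30
Smallest max regret = 9 → II.

II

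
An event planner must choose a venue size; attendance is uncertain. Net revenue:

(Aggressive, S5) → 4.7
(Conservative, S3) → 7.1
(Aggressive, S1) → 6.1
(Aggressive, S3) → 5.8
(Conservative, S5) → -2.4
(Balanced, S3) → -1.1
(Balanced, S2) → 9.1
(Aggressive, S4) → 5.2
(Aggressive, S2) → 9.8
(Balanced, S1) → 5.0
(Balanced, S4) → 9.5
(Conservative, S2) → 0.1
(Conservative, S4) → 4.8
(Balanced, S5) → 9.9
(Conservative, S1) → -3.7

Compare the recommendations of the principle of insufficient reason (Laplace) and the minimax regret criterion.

laplace → Balanced; minimax regret → Aggressive (disagree)

Row averages: Conservative=1.18, Balanced=6.48, Aggressive=6.32
Highest average = 6.48 → Balanced.
Column bests: S1=6.1, S2=9.8, S3=7.1, S4=9.5, S5=9.9.
Conservative regrets: 9.8, 9.7, 0.0, 4.7, 12.3 → max 12.3
Balanced regrets: 1.1, 0.7, 8.2, 0.0, 0.0 → max 8.2
Aggressive regrets: 0.0, 0.0, 1.3, 4.3, 5.2 → max 5.2
Smallest max regret = 5.2 → Aggressive.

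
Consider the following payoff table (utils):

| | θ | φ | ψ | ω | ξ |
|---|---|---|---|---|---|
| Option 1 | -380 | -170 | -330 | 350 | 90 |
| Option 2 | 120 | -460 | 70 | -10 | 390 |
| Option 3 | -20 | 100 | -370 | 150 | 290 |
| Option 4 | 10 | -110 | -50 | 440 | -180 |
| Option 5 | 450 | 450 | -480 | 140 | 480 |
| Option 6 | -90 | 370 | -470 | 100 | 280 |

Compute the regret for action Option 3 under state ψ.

440

Best payoff under ψ is 70.
Regret = 70 − (-370) = 440.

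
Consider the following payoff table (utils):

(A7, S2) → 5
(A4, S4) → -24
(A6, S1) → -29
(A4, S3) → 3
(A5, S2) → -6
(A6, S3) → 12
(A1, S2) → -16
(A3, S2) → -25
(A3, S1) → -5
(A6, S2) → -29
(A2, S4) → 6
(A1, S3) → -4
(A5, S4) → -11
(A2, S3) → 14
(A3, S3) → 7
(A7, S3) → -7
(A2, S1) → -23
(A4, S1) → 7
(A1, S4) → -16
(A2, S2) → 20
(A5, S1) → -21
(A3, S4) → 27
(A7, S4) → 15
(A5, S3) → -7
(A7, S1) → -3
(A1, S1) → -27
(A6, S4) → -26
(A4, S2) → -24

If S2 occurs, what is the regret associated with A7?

15

Best payoff under S2 is 20.
Regret = 20 − 5 = 15.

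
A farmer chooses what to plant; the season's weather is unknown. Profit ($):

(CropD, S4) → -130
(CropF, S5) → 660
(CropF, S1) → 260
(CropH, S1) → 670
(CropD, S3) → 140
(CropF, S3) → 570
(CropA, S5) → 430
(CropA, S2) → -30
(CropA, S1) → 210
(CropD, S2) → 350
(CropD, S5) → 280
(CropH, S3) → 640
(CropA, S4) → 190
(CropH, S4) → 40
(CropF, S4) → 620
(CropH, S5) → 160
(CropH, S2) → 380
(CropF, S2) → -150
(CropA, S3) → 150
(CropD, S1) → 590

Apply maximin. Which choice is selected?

CropH

Row minima: CropD=-130, CropH=40, CropA=-30, CropF=-150
Best worst-case = 40 → CropH.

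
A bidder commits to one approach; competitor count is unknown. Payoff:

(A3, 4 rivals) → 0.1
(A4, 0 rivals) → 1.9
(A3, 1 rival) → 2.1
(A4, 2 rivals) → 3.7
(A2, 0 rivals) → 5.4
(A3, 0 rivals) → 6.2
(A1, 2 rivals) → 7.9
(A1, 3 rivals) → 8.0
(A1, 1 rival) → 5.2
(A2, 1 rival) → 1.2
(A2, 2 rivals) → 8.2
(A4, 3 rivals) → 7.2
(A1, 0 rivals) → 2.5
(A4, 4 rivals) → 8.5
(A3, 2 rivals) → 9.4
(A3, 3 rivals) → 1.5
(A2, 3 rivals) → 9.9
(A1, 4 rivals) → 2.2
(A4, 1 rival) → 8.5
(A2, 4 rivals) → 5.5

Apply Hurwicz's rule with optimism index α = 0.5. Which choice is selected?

A2

A1: 0.5·8.0 + 0.5·2.2 = 5.1
A2: 0.5·9.9 + 0.5·1.2 = 5.55
A3: 0.5·9.4 + 0.5·0.1 = 4.75
A4: 0.5·8.5 + 0.5·1.9 = 5.2
Highest Hurwicz score = 5.55 → A2.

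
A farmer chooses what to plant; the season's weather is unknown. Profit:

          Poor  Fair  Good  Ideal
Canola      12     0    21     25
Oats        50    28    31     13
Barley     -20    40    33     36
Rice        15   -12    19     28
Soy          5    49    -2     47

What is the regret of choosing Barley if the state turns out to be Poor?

Best payoff under Poor is 50.
Regret = 50 − (-20) = 70.

70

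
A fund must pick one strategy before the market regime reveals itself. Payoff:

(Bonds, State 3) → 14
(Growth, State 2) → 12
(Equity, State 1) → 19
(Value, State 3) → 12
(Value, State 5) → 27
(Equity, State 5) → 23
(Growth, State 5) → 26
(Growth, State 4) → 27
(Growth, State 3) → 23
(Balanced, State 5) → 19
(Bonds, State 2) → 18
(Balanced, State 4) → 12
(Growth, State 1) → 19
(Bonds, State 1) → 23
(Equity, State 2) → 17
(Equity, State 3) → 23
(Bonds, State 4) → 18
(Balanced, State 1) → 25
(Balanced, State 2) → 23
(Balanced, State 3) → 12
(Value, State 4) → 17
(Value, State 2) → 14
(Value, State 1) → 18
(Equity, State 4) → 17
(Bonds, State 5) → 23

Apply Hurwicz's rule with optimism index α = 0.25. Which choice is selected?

Equity

Bonds: 0.25·23 + 0.75·14 = 16.25
Equity: 0.25·23 + 0.75·17 = 18.5
Growth: 0.25·27 + 0.75·12 = 15.75
Balanced: 0.25·25 + 0.75·12 = 15.25
Value: 0.25·27 + 0.75·12 = 15.75
Highest Hurwicz score = 18.5 → Equity.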